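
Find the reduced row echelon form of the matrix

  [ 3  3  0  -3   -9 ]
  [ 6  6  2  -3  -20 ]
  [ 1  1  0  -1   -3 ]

[[1, 1, 0, -1, -3], [0, 0, 1, 3/2, -1], [0, 0, 0, 0, 0]]

r1 := 1/3·r1
  [ 1  1  0  -1   -3 ]
  [ 6  6  2  -3  -20 ]
  [ 1  1  0  -1   -3 ]
r2 := r2 − 6·r1
  [ 1  1  0  -1  -3 ]
  [ 0  0  2   3  -2 ]
  [ 1  1  0  -1  -3 ]
r3 := r3 − r1
  [ 1  1  0  -1  -3 ]
  [ 0  0  2   3  -2 ]
  [ 0  0  0   0   0 ]
r2 := 1/2·r2
  [ 1  1  0   -1  -3 ]
  [ 0  0  1  3/2  -1 ]
  [ 0  0  0    0   0 ]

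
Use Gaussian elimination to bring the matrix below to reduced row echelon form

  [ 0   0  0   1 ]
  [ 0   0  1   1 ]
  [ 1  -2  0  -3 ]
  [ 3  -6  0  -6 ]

[[1, -2, 0, 0], [0, 0, 1, 0], [0, 0, 0, 1], [0, 0, 0, 0]]

ρ1 <=> ρ3
  [ 1  -2  0  -3 ]
  [ 0   0  1   1 ]
  [ 0   0  0   1 ]
  [ 3  -6  0  -6 ]
ρ4 ← ρ4 − 3·ρ1
  [ 1  -2  0  -3 ]
  [ 0   0  1   1 ]
  [ 0   0  0   1 ]
  [ 0   0  0   3 ]
ρ4 ← ρ4 − 3·ρ3
  [ 1  -2  0  -3 ]
  [ 0   0  1   1 ]
  [ 0   0  0   1 ]
  [ 0   0  0   0 ]
ρ2 ← ρ2 − ρ3
  [ 1  -2  0  -3 ]
  [ 0   0  1   0 ]
  [ 0   0  0   1 ]
  [ 0   0  0   0 ]
ρ1 ← ρ1 + 3·ρ3
  [ 1  -2  0  0 ]
  [ 0   0  1  0 ]
  [ 0   0  0  1 ]
  [ 0   0  0  0 ]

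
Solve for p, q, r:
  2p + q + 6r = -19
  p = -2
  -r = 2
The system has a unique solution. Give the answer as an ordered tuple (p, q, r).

(-2, -3, -2)

Form the augmented matrix and row-reduce:
  [ 2  1   6  |  -19 ]
  [ 1  0   0  |   -2 ]
  [ 0  0  -1  |    2 ]
r1 ← 1/2·r1
  [ 1  1/2   3  |  -19/2 ]
  [ 1    0   0  |     -2 ]
  [ 0    0  -1  |      2 ]
r2 ← r2 − r1
  [ 1   1/2   3  |  -19/2 ]
  [ 0  -1/2  -3  |   15/2 ]
  [ 0     0  -1  |      2 ]
r2 ← -2·r2
  [ 1  1/2   3  |  -19/2 ]
  [ 0    1   6  |    -15 ]
  [ 0    0  -1  |      2 ]
r3 ← -1·r3
  [ 1  1/2  3  |  -19/2 ]
  [ 0    1  6  |    -15 ]
  [ 0    0  1  |     -2 ]
r2 ← r2 − 6·r3
  [ 1  1/2  3  |  -19/2 ]
  [ 0    1  0  |     -3 ]
  [ 0    0  1  |     -2 ]
r1 ← r1 − 3·r3
  [ 1  1/2  0  |  -7/2 ]
  [ 0    1  0  |    -3 ]
  [ 0    0  1  |    -2 ]
r1 ← r1 − 1/2·r2
  [ 1  0  0  |  -2 ]
  [ 0  1  0  |  -3 ]
  [ 0  0  1  |  -2 ]
Reading off the last column: p = -2, q = -3, r = -2.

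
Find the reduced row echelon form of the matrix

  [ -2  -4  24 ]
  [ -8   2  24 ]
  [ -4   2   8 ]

[[1, 0, -4], [0, 1, -4], [0, 0, 0]]

R1 -> -1/2·R1
  [  1  2  -12 ]
  [ -8  2   24 ]
  [ -4  2    8 ]
R2 -> R2 + 8·R1
  [  1   2  -12 ]
  [  0  18  -72 ]
  [ -4   2    8 ]
R3 -> R3 + 4·R1
  [ 1   2  -12 ]
  [ 0  18  -72 ]
  [ 0  10  -40 ]
R2 -> 1/18·R2
  [ 1   2  -12 ]
  [ 0   1   -4 ]
  [ 0  10  -40 ]
R3 -> R3 − 10·R2
  [ 1  2  -12 ]
  [ 0  1   -4 ]
  [ 0  0    0 ]
R1 -> R1 − 2·R2
  [ 1  0  -4 ]
  [ 0  1  -4 ]
  [ 0  0   0 ]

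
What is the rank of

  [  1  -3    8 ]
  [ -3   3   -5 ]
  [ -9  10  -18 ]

ρ2 := ρ2 + 3·ρ1
  [  1  -3    8 ]
  [  0  -6   19 ]
  [ -9  10  -18 ]
ρ3 := ρ3 + 9·ρ1
  [ 1   -3   8 ]
  [ 0   -6  19 ]
  [ 0  -17  54 ]
ρ2 := -1/6·ρ2
  [ 1   -3      8 ]
  [ 0    1  -19/6 ]
  [ 0  -17     54 ]
ρ3 := ρ3 + 17·ρ2
  [ 1  -3      8 ]
  [ 0   1  -19/6 ]
  [ 0   0    1/6 ]
ρ3 := 6·ρ3
  [ 1  -3      8 ]
  [ 0   1  -19/6 ]
  [ 0   0      1 ]
ρ2 := ρ2 + 19/6·ρ3
  [ 1  -3  8 ]
  [ 0   1  0 ]
  [ 0   0  1 ]
ρ1 := ρ1 − 8·ρ3
  [ 1  -3  0 ]
  [ 0   1  0 ]
  [ 0   0  1 ]
ρ1 := ρ1 + 3·ρ2
  [ 1  0  0 ]
  [ 0  1  0 ]
  [ 0  0  1 ]
The reduced form has 3 nonzero rows.

rank = 3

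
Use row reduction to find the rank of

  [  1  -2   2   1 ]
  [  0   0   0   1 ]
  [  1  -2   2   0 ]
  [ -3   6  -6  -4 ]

rank = 2

Subtract ρ1 from ρ3.
  [  1  -2   2   1 ]
  [  0   0   0   1 ]
  [  0   0   0  -1 ]
  [ -3   6  -6  -4 ]
Add 3 times ρ1 to ρ4.
  [ 1  -2  2   1 ]
  [ 0   0  0   1 ]
  [ 0   0  0  -1 ]
  [ 0   0  0  -1 ]
Add ρ2 to ρ3.
  [ 1  -2  2   1 ]
  [ 0   0  0   1 ]
  [ 0   0  0   0 ]
  [ 0   0  0  -1 ]
Add ρ2 to ρ4.
  [ 1  -2  2  1 ]
  [ 0   0  0  1 ]
  [ 0   0  0  0 ]
  [ 0   0  0  0 ]
Subtract ρ2 from ρ1.
  [ 1  -2  2  0 ]
  [ 0   0  0  1 ]
  [ 0   0  0  0 ]
  [ 0   0  0  0 ]
The reduced form has 2 nonzero rows.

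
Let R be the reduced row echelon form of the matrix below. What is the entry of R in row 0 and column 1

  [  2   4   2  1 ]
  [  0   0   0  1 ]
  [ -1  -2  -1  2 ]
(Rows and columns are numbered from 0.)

r1 -> 1/2·r1
  [  1   2   1  1/2 ]
  [  0   0   0    1 ]
  [ -1  -2  -1    2 ]
r3 -> r3 + r1
  [ 1  2  1  1/2 ]
  [ 0  0  0    1 ]
  [ 0  0  0  5/2 ]
r3 -> r3 − 5/2·r2
  [ 1  2  1  1/2 ]
  [ 0  0  0    1 ]
  [ 0  0  0    0 ]
r1 -> r1 − 1/2·r2
  [ 1  2  1  0 ]
  [ 0  0  0  1 ]
  [ 0  0  0  0 ]

2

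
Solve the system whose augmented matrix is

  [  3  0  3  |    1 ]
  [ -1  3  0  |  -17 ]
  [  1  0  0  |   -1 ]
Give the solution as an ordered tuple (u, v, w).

(-1, -6, 4/3)

r1 := 1/3·r1
  [  1  0  1  |  1/3 ]
  [ -1  3  0  |  -17 ]
  [  1  0  0  |   -1 ]
r2 := r2 + r1
  [ 1  0  1  |    1/3 ]
  [ 0  3  1  |  -50/3 ]
  [ 1  0  0  |     -1 ]
r3 := r3 − r1
  [ 1  0   1  |    1/3 ]
  [ 0  3   1  |  -50/3 ]
  [ 0  0  -1  |   -4/3 ]
r2 := 1/3·r2
  [ 1  0    1  |    1/3 ]
  [ 0  1  1/3  |  -50/9 ]
  [ 0  0   -1  |   -4/3 ]
r3 := -1·r3
  [ 1  0    1  |    1/3 ]
  [ 0  1  1/3  |  -50/9 ]
  [ 0  0    1  |    4/3 ]
r2 := r2 − 1/3·r3
  [ 1  0  1  |  1/3 ]
  [ 0  1  0  |   -6 ]
  [ 0  0  1  |  4/3 ]
r1 := r1 − r3
  [ 1  0  0  |   -1 ]
  [ 0  1  0  |   -6 ]
  [ 0  0  1  |  4/3 ]
Reading off the last column: u = -1, v = -6, w = 4/3.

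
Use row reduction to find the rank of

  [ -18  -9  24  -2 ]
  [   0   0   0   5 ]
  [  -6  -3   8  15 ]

r1 := -1/18·r1
  [  1  1/2  -4/3  1/9 ]
  [  0    0     0    5 ]
  [ -6   -3     8   15 ]
r3 := r3 + 6·r1
  [ 1  1/2  -4/3   1/9 ]
  [ 0    0     0     5 ]
  [ 0    0     0  47/3 ]
r2 := 1/5·r2
  [ 1  1/2  -4/3   1/9 ]
  [ 0    0     0     1 ]
  [ 0    0     0  47/3 ]
r3 := r3 − 47/3·r2
  [ 1  1/2  -4/3  1/9 ]
  [ 0    0     0    1 ]
  [ 0    0     0    0 ]
r1 := r1 − 1/9·r2
  [ 1  1/2  -4/3  0 ]
  [ 0    0     0  1 ]
  [ 0    0     0  0 ]
The reduced form has 2 nonzero rows.

rank = 2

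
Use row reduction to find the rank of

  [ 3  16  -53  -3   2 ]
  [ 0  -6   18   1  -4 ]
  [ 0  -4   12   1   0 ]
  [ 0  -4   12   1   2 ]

rank = 4

R1 := 1/3·R1
R2 := -1/6·R2
R3 := R3 + 4·R2
R4 := R4 + 4·R2
R3 := 3·R3
R4 := R4 − 1/3·R3
R4 := 1/2·R4
R3 := R3 − 8·R4
R2 := R2 − 2/3·R4
R1 := R1 − 2/3·R4
R2 := R2 + 1/6·R3
R1 := R1 + R3
R1 := R1 − 16/3·R2
The reduced form has 4 nonzero rows.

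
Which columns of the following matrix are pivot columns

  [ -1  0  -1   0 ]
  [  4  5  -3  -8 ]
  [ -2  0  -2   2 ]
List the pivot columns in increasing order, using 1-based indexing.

r1 ← -1·r1
  [  1  0   1   0 ]
  [  4  5  -3  -8 ]
  [ -2  0  -2   2 ]
r2 ← r2 − 4·r1
  [  1  0   1   0 ]
  [  0  5  -7  -8 ]
  [ -2  0  -2   2 ]
r3 ← r3 + 2·r1
  [ 1  0   1   0 ]
  [ 0  5  -7  -8 ]
  [ 0  0   0   2 ]
r2 ← 1/5·r2
  [ 1  0     1     0 ]
  [ 0  1  -7/5  -8/5 ]
  [ 0  0     0     2 ]
r3 ← 1/2·r3
  [ 1  0     1     0 ]
  [ 0  1  -7/5  -8/5 ]
  [ 0  0     0     1 ]
r2 ← r2 + 8/5·r3
  [ 1  0     1  0 ]
  [ 0  1  -7/5  0 ]
  [ 0  0     0  1 ]
Pivot columns are the columns containing a leading 1.

1, 2, 4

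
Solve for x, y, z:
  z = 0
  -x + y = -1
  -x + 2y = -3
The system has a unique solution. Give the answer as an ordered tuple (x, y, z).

Form the augmented matrix and row-reduce:
  [  0  0  1  |   0 ]
  [ -1  1  0  |  -1 ]
  [ -1  2  0  |  -3 ]
r1 <=> r2
  [ -1  1  0  |  -1 ]
  [  0  0  1  |   0 ]
  [ -1  2  0  |  -3 ]
r1 → -1·r1
  [  1  -1  0  |   1 ]
  [  0   0  1  |   0 ]
  [ -1   2  0  |  -3 ]
r3 → r3 + r1
  [ 1  -1  0  |   1 ]
  [ 0   0  1  |   0 ]
  [ 0   1  0  |  -2 ]
r2 <=> r3
  [ 1  -1  0  |   1 ]
  [ 0   1  0  |  -2 ]
  [ 0   0  1  |   0 ]
r1 → r1 + r2
  [ 1  0  0  |  -1 ]
  [ 0  1  0  |  -2 ]
  [ 0  0  1  |   0 ]
Reading off the last column: x = -1, y = -2, z = 0.

(-1, -2, 0)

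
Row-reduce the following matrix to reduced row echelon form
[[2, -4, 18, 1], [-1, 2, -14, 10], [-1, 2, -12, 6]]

R1 ← 1/2·R1
R2 ← R2 + R1
R3 ← R3 + R1
R2 ← -1/5·R2
R3 ← R3 + 3·R2
R3 ← 5·R3
R2 ← R2 + 21/10·R3
R1 ← R1 − 1/2·R3
R1 ← R1 − 9·R2

[[1, -2, 0, 0], [0, 0, 1, 0], [0, 0, 0, 1]]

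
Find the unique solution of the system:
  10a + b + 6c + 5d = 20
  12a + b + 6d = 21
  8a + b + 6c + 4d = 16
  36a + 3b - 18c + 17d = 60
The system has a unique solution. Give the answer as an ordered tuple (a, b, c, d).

Form the augmented matrix and row-reduce:
  [ 10  1    6   5  |  20 ]
  [ 12  1    0   6  |  21 ]
  [  8  1    6   4  |  16 ]
  [ 36  3  -18  17  |  60 ]
ρ1 → 1/10·ρ1
  [  1  1/10  3/5  1/2  |   2 ]
  [ 12     1    0    6  |  21 ]
  [  8     1    6    4  |  16 ]
  [ 36     3  -18   17  |  60 ]
ρ2 → ρ2 − 12·ρ1
  [  1  1/10    3/5  1/2  |   2 ]
  [  0  -1/5  -36/5    0  |  -3 ]
  [  8     1      6    4  |  16 ]
  [ 36     3    -18   17  |  60 ]
ρ3 → ρ3 − 8·ρ1
  [  1  1/10    3/5  1/2  |   2 ]
  [  0  -1/5  -36/5    0  |  -3 ]
  [  0   1/5    6/5    0  |   0 ]
  [ 36     3    -18   17  |  60 ]
ρ4 → ρ4 − 36·ρ1
  [ 1  1/10     3/5  1/2  |    2 ]
  [ 0  -1/5   -36/5    0  |   -3 ]
  [ 0   1/5     6/5    0  |    0 ]
  [ 0  -3/5  -198/5   -1  |  -12 ]
ρ2 → -5·ρ2
  [ 1  1/10     3/5  1/2  |    2 ]
  [ 0     1      36    0  |   15 ]
  [ 0   1/5     6/5    0  |    0 ]
  [ 0  -3/5  -198/5   -1  |  -12 ]
ρ3 → ρ3 − 1/5·ρ2
  [ 1  1/10     3/5  1/2  |    2 ]
  [ 0     1      36    0  |   15 ]
  [ 0     0      -6    0  |   -3 ]
  [ 0  -3/5  -198/5   -1  |  -12 ]
ρ4 → ρ4 + 3/5·ρ2
  [ 1  1/10  3/5  1/2  |   2 ]
  [ 0     1   36    0  |  15 ]
  [ 0     0   -6    0  |  -3 ]
  [ 0     0  -18   -1  |  -3 ]
ρ3 → -1/6·ρ3
  [ 1  1/10  3/5  1/2  |    2 ]
  [ 0     1   36    0  |   15 ]
  [ 0     0    1    0  |  1/2 ]
  [ 0     0  -18   -1  |   -3 ]
ρ4 → ρ4 + 18·ρ3
  [ 1  1/10  3/5  1/2  |    2 ]
  [ 0     1   36    0  |   15 ]
  [ 0     0    1    0  |  1/2 ]
  [ 0     0    0   -1  |    6 ]
ρ4 → -1·ρ4
  [ 1  1/10  3/5  1/2  |    2 ]
  [ 0     1   36    0  |   15 ]
  [ 0     0    1    0  |  1/2 ]
  [ 0     0    0    1  |   -6 ]
ρ1 → ρ1 − 1/2·ρ4
  [ 1  1/10  3/5  0  |    5 ]
  [ 0     1   36  0  |   15 ]
  [ 0     0    1  0  |  1/2 ]
  [ 0     0    0  1  |   -6 ]
ρ2 → ρ2 − 36·ρ3
  [ 1  1/10  3/5  0  |    5 ]
  [ 0     1    0  0  |   -3 ]
  [ 0     0    1  0  |  1/2 ]
  [ 0     0    0  1  |   -6 ]
ρ1 → ρ1 − 3/5·ρ3
  [ 1  1/10  0  0  |  47/10 ]
  [ 0     1  0  0  |     -3 ]
  [ 0     0  1  0  |    1/2 ]
  [ 0     0  0  1  |     -6 ]
ρ1 → ρ1 − 1/10·ρ2
  [ 1  0  0  0  |    5 ]
  [ 0  1  0  0  |   -3 ]
  [ 0  0  1  0  |  1/2 ]
  [ 0  0  0  1  |   -6 ]
Reading off the last column: a = 5, b = -3, c = 1/2, d = -6.

(5, -3, 1/2, -6)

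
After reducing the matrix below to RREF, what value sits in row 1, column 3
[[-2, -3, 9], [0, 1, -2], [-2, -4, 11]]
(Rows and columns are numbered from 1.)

-3/2

r1 -> -1/2·r1
  [  1  3/2  -9/2 ]
  [  0    1    -2 ]
  [ -2   -4    11 ]
r3 -> r3 + 2·r1
  [ 1  3/2  -9/2 ]
  [ 0    1    -2 ]
  [ 0   -1     2 ]
r3 -> r3 + r2
  [ 1  3/2  -9/2 ]
  [ 0    1    -2 ]
  [ 0    0     0 ]
r1 -> r1 − 3/2·r2
  [ 1  0  -3/2 ]
  [ 0  1    -2 ]
  [ 0  0     0 ]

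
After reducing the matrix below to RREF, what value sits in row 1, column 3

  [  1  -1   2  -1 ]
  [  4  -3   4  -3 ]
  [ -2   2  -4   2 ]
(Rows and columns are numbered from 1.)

-2

Subtract 4 times R1 from R2.
  [  1  -1   2  -1 ]
  [  0   1  -4   1 ]
  [ -2   2  -4   2 ]
Add 2 times R1 to R3.
  [ 1  -1   2  -1 ]
  [ 0   1  -4   1 ]
  [ 0   0   0   0 ]
Add R2 to R1.
  [ 1  0  -2  0 ]
  [ 0  1  -4  1 ]
  [ 0  0   0  0 ]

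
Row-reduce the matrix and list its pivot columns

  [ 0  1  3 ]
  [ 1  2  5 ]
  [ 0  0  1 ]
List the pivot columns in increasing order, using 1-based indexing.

1, 2, 3

R1 ↔ R2
R2 ← R2 − 3·R3
R1 ← R1 − 5·R3
R1 ← R1 − 2·R2
Pivot columns are the columns containing a leading 1.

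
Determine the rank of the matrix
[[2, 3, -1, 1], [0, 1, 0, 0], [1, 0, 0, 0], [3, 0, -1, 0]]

ρ1 → 1/2·ρ1
ρ3 → ρ3 − ρ1
ρ4 → ρ4 − 3·ρ1
ρ3 → ρ3 + 3/2·ρ2
ρ4 → ρ4 + 9/2·ρ2
ρ3 → 2·ρ3
ρ4 → ρ4 − 1/2·ρ3
ρ4 → -1·ρ4
ρ3 → ρ3 + ρ4
ρ1 → ρ1 − 1/2·ρ4
ρ1 → ρ1 + 1/2·ρ3
ρ1 → ρ1 − 3/2·ρ2
The reduced form has 4 nonzero rows.

rank = 4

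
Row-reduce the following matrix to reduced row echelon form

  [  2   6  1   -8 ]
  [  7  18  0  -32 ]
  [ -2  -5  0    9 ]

R1 ← 1/2·R1
  [  1   3  1/2   -4 ]
  [  7  18    0  -32 ]
  [ -2  -5    0    9 ]
R2 ← R2 − 7·R1
  [  1   3   1/2  -4 ]
  [  0  -3  -7/2  -4 ]
  [ -2  -5     0   9 ]
R3 ← R3 + 2·R1
  [ 1   3   1/2  -4 ]
  [ 0  -3  -7/2  -4 ]
  [ 0   1     1   1 ]
R2 ← -1/3·R2
  [ 1  3  1/2   -4 ]
  [ 0  1  7/6  4/3 ]
  [ 0  1    1    1 ]
R3 ← R3 − R2
  [ 1  3   1/2    -4 ]
  [ 0  1   7/6   4/3 ]
  [ 0  0  -1/6  -1/3 ]
R3 ← -6·R3
  [ 1  3  1/2   -4 ]
  [ 0  1  7/6  4/3 ]
  [ 0  0    1    2 ]
R2 ← R2 − 7/6·R3
  [ 1  3  1/2  -4 ]
  [ 0  1    0  -1 ]
  [ 0  0    1   2 ]
R1 ← R1 − 1/2·R3
  [ 1  3  0  -5 ]
  [ 0  1  0  -1 ]
  [ 0  0  1   2 ]
R1 ← R1 − 3·R2
  [ 1  0  0  -2 ]
  [ 0  1  0  -1 ]
  [ 0  0  1   2 ]

[[1, 0, 0, -2], [0, 1, 0, -1], [0, 0, 1, 2]]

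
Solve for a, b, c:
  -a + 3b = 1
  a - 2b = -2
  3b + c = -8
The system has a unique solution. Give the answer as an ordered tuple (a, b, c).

Form the augmented matrix and row-reduce:
  [ -1   3  0  |   1 ]
  [  1  -2  0  |  -2 ]
  [  0   3  1  |  -8 ]
R1 → -1·R1
  [ 1  -3  0  |  -1 ]
  [ 1  -2  0  |  -2 ]
  [ 0   3  1  |  -8 ]
R2 → R2 − R1
  [ 1  -3  0  |  -1 ]
  [ 0   1  0  |  -1 ]
  [ 0   3  1  |  -8 ]
R3 → R3 − 3·R2
  [ 1  -3  0  |  -1 ]
  [ 0   1  0  |  -1 ]
  [ 0   0  1  |  -5 ]
R1 → R1 + 3·R2
  [ 1  0  0  |  -4 ]
  [ 0  1  0  |  -1 ]
  [ 0  0  1  |  -5 ]
Reading off the last column: a = -4, b = -1, c = -5.

(-4, -1, -5)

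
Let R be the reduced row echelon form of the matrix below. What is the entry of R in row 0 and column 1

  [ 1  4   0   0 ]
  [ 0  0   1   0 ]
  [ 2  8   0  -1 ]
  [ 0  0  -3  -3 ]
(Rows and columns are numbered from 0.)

4

Subtract 2 times R1 from R3.
  [ 1  4   0   0 ]
  [ 0  0   1   0 ]
  [ 0  0   0  -1 ]
  [ 0  0  -3  -3 ]
Add 3 times R2 to R4.
  [ 1  4  0   0 ]
  [ 0  0  1   0 ]
  [ 0  0  0  -1 ]
  [ 0  0  0  -3 ]
Multiply R3 by -1.
  [ 1  4  0   0 ]
  [ 0  0  1   0 ]
  [ 0  0  0   1 ]
  [ 0  0  0  -3 ]
Add 3 times R3 to R4.
  [ 1  4  0  0 ]
  [ 0  0  1  0 ]
  [ 0  0  0  1 ]
  [ 0  0  0  0 ]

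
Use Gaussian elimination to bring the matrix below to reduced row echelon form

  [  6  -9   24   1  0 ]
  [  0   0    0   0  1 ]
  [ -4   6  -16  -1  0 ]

Multiply ρ1 by 1/6.
Add 4 times ρ1 to ρ3.
Swap ρ2 and ρ3.
Multiply ρ2 by -3.
Subtract 1/6 times ρ2 from ρ1.

[[1, -3/2, 4, 0, 0], [0, 0, 0, 1, 0], [0, 0, 0, 0, 1]]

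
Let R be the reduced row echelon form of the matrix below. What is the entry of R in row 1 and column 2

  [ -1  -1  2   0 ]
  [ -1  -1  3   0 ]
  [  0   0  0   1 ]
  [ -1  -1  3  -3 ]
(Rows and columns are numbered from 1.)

Multiply r1 by -1.
  [  1   1  -2   0 ]
  [ -1  -1   3   0 ]
  [  0   0   0   1 ]
  [ -1  -1   3  -3 ]
Add r1 to r2.
  [  1   1  -2   0 ]
  [  0   0   1   0 ]
  [  0   0   0   1 ]
  [ -1  -1   3  -3 ]
Add r1 to r4.
  [ 1  1  -2   0 ]
  [ 0  0   1   0 ]
  [ 0  0   0   1 ]
  [ 0  0   1  -3 ]
Subtract r2 from r4.
  [ 1  1  -2   0 ]
  [ 0  0   1   0 ]
  [ 0  0   0   1 ]
  [ 0  0   0  -3 ]
Add 3 times r3 to r4.
  [ 1  1  -2  0 ]
  [ 0  0   1  0 ]
  [ 0  0   0  1 ]
  [ 0  0   0  0 ]
Add 2 times r2 to r1.
  [ 1  1  0  0 ]
  [ 0  0  1  0 ]
  [ 0  0  0  1 ]
  [ 0  0  0  0 ]

1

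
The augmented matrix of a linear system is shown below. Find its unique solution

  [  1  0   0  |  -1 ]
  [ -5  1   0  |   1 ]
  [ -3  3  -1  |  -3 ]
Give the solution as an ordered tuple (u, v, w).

(-1, -4, -6)

Add 5 times R1 to R2.
  [  1  0   0  |  -1 ]
  [  0  1   0  |  -4 ]
  [ -3  3  -1  |  -3 ]
Add 3 times R1 to R3.
  [ 1  0   0  |  -1 ]
  [ 0  1   0  |  -4 ]
  [ 0  3  -1  |  -6 ]
Subtract 3 times R2 from R3.
  [ 1  0   0  |  -1 ]
  [ 0  1   0  |  -4 ]
  [ 0  0  -1  |   6 ]
Multiply R3 by -1.
  [ 1  0  0  |  -1 ]
  [ 0  1  0  |  -4 ]
  [ 0  0  1  |  -6 ]
Reading off the last column: u = -1, v = -4, w = -6.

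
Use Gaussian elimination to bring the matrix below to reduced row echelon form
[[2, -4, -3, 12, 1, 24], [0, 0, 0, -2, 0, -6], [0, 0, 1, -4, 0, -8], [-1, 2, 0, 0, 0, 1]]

R1 → 1/2·R1
  [  1  -2  -3/2   6  1/2  12 ]
  [  0   0     0  -2    0  -6 ]
  [  0   0     1  -4    0  -8 ]
  [ -1   2     0   0    0   1 ]
R4 → R4 + R1
  [ 1  -2  -3/2   6  1/2  12 ]
  [ 0   0     0  -2    0  -6 ]
  [ 0   0     1  -4    0  -8 ]
  [ 0   0  -3/2   6  1/2  13 ]
R2 ↔ R3
  [ 1  -2  -3/2   6  1/2  12 ]
  [ 0   0     1  -4    0  -8 ]
  [ 0   0     0  -2    0  -6 ]
  [ 0   0  -3/2   6  1/2  13 ]
R4 → R4 + 3/2·R2
  [ 1  -2  -3/2   6  1/2  12 ]
  [ 0   0     1  -4    0  -8 ]
  [ 0   0     0  -2    0  -6 ]
  [ 0   0     0   0  1/2   1 ]
R3 → -1/2·R3
  [ 1  -2  -3/2   6  1/2  12 ]
  [ 0   0     1  -4    0  -8 ]
  [ 0   0     0   1    0   3 ]
  [ 0   0     0   0  1/2   1 ]
R4 → 2·R4
  [ 1  -2  -3/2   6  1/2  12 ]
  [ 0   0     1  -4    0  -8 ]
  [ 0   0     0   1    0   3 ]
  [ 0   0     0   0    1   2 ]
R1 → R1 − 1/2·R4
  [ 1  -2  -3/2   6  0  11 ]
  [ 0   0     1  -4  0  -8 ]
  [ 0   0     0   1  0   3 ]
  [ 0   0     0   0  1   2 ]
R2 → R2 + 4·R3
  [ 1  -2  -3/2  6  0  11 ]
  [ 0   0     1  0  0   4 ]
  [ 0   0     0  1  0   3 ]
  [ 0   0     0  0  1   2 ]
R1 → R1 − 6·R3
  [ 1  -2  -3/2  0  0  -7 ]
  [ 0   0     1  0  0   4 ]
  [ 0   0     0  1  0   3 ]
  [ 0   0     0  0  1   2 ]
R1 → R1 + 3/2·R2
  [ 1  -2  0  0  0  -1 ]
  [ 0   0  1  0  0   4 ]
  [ 0   0  0  1  0   3 ]
  [ 0   0  0  0  1   2 ]

[[1, -2, 0, 0, 0, -1], [0, 0, 1, 0, 0, 4], [0, 0, 0, 1, 0, 3], [0, 0, 0, 0, 1, 2]]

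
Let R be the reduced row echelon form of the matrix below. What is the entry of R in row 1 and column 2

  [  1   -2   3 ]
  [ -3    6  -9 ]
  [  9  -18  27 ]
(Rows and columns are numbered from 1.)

-2

Add 3 times R1 to R2.
  [ 1   -2   3 ]
  [ 0    0   0 ]
  [ 9  -18  27 ]
Subtract 9 times R1 from R3.
  [ 1  -2  3 ]
  [ 0   0  0 ]
  [ 0   0  0 ]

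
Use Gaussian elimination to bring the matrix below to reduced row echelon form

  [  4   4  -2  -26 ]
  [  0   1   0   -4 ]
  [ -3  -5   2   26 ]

[[1, 0, 0, -4], [0, 1, 0, -4], [0, 0, 1, -3]]

R1 := 1/4·R1
  [  1   1  -1/2  -13/2 ]
  [  0   1     0     -4 ]
  [ -3  -5     2     26 ]
R3 := R3 + 3·R1
  [ 1   1  -1/2  -13/2 ]
  [ 0   1     0     -4 ]
  [ 0  -2   1/2   13/2 ]
R3 := R3 + 2·R2
  [ 1  1  -1/2  -13/2 ]
  [ 0  1     0     -4 ]
  [ 0  0   1/2   -3/2 ]
R3 := 2·R3
  [ 1  1  -1/2  -13/2 ]
  [ 0  1     0     -4 ]
  [ 0  0     1     -3 ]
R1 := R1 + 1/2·R3
  [ 1  1  0  -8 ]
  [ 0  1  0  -4 ]
  [ 0  0  1  -3 ]
R1 := R1 − R2
  [ 1  0  0  -4 ]
  [ 0  1  0  -4 ]
  [ 0  0  1  -3 ]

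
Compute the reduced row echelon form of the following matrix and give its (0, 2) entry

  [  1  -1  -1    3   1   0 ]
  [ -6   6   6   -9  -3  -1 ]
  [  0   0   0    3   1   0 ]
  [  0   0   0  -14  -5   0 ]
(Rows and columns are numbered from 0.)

R2 ← R2 + 6·R1
  [ 1  -1  -1    3   1   0 ]
  [ 0   0   0    9   3  -1 ]
  [ 0   0   0    3   1   0 ]
  [ 0   0   0  -14  -5   0 ]
R2 ← 1/9·R2
  [ 1  -1  -1    3    1     0 ]
  [ 0   0   0    1  1/3  -1/9 ]
  [ 0   0   0    3    1     0 ]
  [ 0   0   0  -14   -5     0 ]
R3 ← R3 − 3·R2
  [ 1  -1  -1    3    1     0 ]
  [ 0   0   0    1  1/3  -1/9 ]
  [ 0   0   0    0    0   1/3 ]
  [ 0   0   0  -14   -5     0 ]
R4 ← R4 + 14·R2
  [ 1  -1  -1  3     1      0 ]
  [ 0   0   0  1   1/3   -1/9 ]
  [ 0   0   0  0     0    1/3 ]
  [ 0   0   0  0  -1/3  -14/9 ]
R3 <=> R4
  [ 1  -1  -1  3     1      0 ]
  [ 0   0   0  1   1/3   -1/9 ]
  [ 0   0   0  0  -1/3  -14/9 ]
  [ 0   0   0  0     0    1/3 ]
R3 ← -3·R3
  [ 1  -1  -1  3    1     0 ]
  [ 0   0   0  1  1/3  -1/9 ]
  [ 0   0   0  0    1  14/3 ]
  [ 0   0   0  0    0   1/3 ]
R4 ← 3·R4
  [ 1  -1  -1  3    1     0 ]
  [ 0   0   0  1  1/3  -1/9 ]
  [ 0   0   0  0    1  14/3 ]
  [ 0   0   0  0    0     1 ]
R3 ← R3 − 14/3·R4
  [ 1  -1  -1  3    1     0 ]
  [ 0   0   0  1  1/3  -1/9 ]
  [ 0   0   0  0    1     0 ]
  [ 0   0   0  0    0     1 ]
R2 ← R2 + 1/9·R4
  [ 1  -1  -1  3    1  0 ]
  [ 0   0   0  1  1/3  0 ]
  [ 0   0   0  0    1  0 ]
  [ 0   0   0  0    0  1 ]
R2 ← R2 − 1/3·R3
  [ 1  -1  -1  3  1  0 ]
  [ 0   0   0  1  0  0 ]
  [ 0   0   0  0  1  0 ]
  [ 0   0   0  0  0  1 ]
R1 ← R1 − R3
  [ 1  -1  -1  3  0  0 ]
  [ 0   0   0  1  0  0 ]
  [ 0   0   0  0  1  0 ]
  [ 0   0   0  0  0  1 ]
R1 ← R1 − 3·R2
  [ 1  -1  -1  0  0  0 ]
  [ 0   0   0  1  0  0 ]
  [ 0   0   0  0  1  0 ]
  [ 0   0   0  0  0  1 ]

-1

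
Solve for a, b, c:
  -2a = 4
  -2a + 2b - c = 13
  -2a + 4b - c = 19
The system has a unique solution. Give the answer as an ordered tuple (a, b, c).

(-2, 3, -3)

Form the augmented matrix and row-reduce:
  [ -2  0   0  |   4 ]
  [ -2  2  -1  |  13 ]
  [ -2  4  -1  |  19 ]
r1 → -1/2·r1
  [  1  0   0  |  -2 ]
  [ -2  2  -1  |  13 ]
  [ -2  4  -1  |  19 ]
r2 → r2 + 2·r1
  [  1  0   0  |  -2 ]
  [  0  2  -1  |   9 ]
  [ -2  4  -1  |  19 ]
r3 → r3 + 2·r1
  [ 1  0   0  |  -2 ]
  [ 0  2  -1  |   9 ]
  [ 0  4  -1  |  15 ]
r2 → 1/2·r2
  [ 1  0     0  |   -2 ]
  [ 0  1  -1/2  |  9/2 ]
  [ 0  4    -1  |   15 ]
r3 → r3 − 4·r2
  [ 1  0     0  |   -2 ]
  [ 0  1  -1/2  |  9/2 ]
  [ 0  0     1  |   -3 ]
r2 → r2 + 1/2·r3
  [ 1  0  0  |  -2 ]
  [ 0  1  0  |   3 ]
  [ 0  0  1  |  -3 ]
Reading off the last column: a = -2, b = 3, c = -3.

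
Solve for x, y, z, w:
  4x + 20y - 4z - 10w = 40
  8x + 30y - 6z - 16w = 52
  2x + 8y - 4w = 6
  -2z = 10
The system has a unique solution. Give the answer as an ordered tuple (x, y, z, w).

Form the augmented matrix and row-reduce:
  [ 4  20  -4  -10  |  40 ]
  [ 8  30  -6  -16  |  52 ]
  [ 2   8   0   -4  |   6 ]
  [ 0   0  -2    0  |  10 ]
R1 := 1/4·R1
  [ 1   5  -1  -5/2  |  10 ]
  [ 8  30  -6   -16  |  52 ]
  [ 2   8   0    -4  |   6 ]
  [ 0   0  -2     0  |  10 ]
R2 := R2 − 8·R1
  [ 1    5  -1  -5/2  |   10 ]
  [ 0  -10   2     4  |  -28 ]
  [ 2    8   0    -4  |    6 ]
  [ 0    0  -2     0  |   10 ]
R3 := R3 − 2·R1
  [ 1    5  -1  -5/2  |   10 ]
  [ 0  -10   2     4  |  -28 ]
  [ 0   -2   2     1  |  -14 ]
  [ 0    0  -2     0  |   10 ]
R2 := -1/10·R2
  [ 1   5    -1  -5/2  |    10 ]
  [ 0   1  -1/5  -2/5  |  14/5 ]
  [ 0  -2     2     1  |   -14 ]
  [ 0   0    -2     0  |    10 ]
R3 := R3 + 2·R2
  [ 1  5    -1  -5/2  |     10 ]
  [ 0  1  -1/5  -2/5  |   14/5 ]
  [ 0  0   8/5   1/5  |  -42/5 ]
  [ 0  0    -2     0  |     10 ]
R3 := 5/8·R3
  [ 1  5    -1  -5/2  |     10 ]
  [ 0  1  -1/5  -2/5  |   14/5 ]
  [ 0  0     1   1/8  |  -21/4 ]
  [ 0  0    -2     0  |     10 ]
R4 := R4 + 2·R3
  [ 1  5    -1  -5/2  |     10 ]
  [ 0  1  -1/5  -2/5  |   14/5 ]
  [ 0  0     1   1/8  |  -21/4 ]
  [ 0  0     0   1/4  |   -1/2 ]
R4 := 4·R4
  [ 1  5    -1  -5/2  |     10 ]
  [ 0  1  -1/5  -2/5  |   14/5 ]
  [ 0  0     1   1/8  |  -21/4 ]
  [ 0  0     0     1  |     -2 ]
R3 := R3 − 1/8·R4
  [ 1  5    -1  -5/2  |    10 ]
  [ 0  1  -1/5  -2/5  |  14/5 ]
  [ 0  0     1     0  |    -5 ]
  [ 0  0     0     1  |    -2 ]
R2 := R2 + 2/5·R4
  [ 1  5    -1  -5/2  |  10 ]
  [ 0  1  -1/5     0  |   2 ]
  [ 0  0     1     0  |  -5 ]
  [ 0  0     0     1  |  -2 ]
R1 := R1 + 5/2·R4
  [ 1  5    -1  0  |   5 ]
  [ 0  1  -1/5  0  |   2 ]
  [ 0  0     1  0  |  -5 ]
  [ 0  0     0  1  |  -2 ]
R2 := R2 + 1/5·R3
  [ 1  5  -1  0  |   5 ]
  [ 0  1   0  0  |   1 ]
  [ 0  0   1  0  |  -5 ]
  [ 0  0   0  1  |  -2 ]
R1 := R1 + R3
  [ 1  5  0  0  |   0 ]
  [ 0  1  0  0  |   1 ]
  [ 0  0  1  0  |  -5 ]
  [ 0  0  0  1  |  -2 ]
R1 := R1 − 5·R2
  [ 1  0  0  0  |  -5 ]
  [ 0  1  0  0  |   1 ]
  [ 0  0  1  0  |  -5 ]
  [ 0  0  0  1  |  -2 ]
Reading off the last column: x = -5, y = 1, z = -5, w = -2.

(-5, 1, -5, -2)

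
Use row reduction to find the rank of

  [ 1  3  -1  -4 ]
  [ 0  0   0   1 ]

r1 ← r1 + 4·r2
  [ 1  3  -1  0 ]
  [ 0  0   0  1 ]
The reduced form has 2 nonzero rows.

rank = 2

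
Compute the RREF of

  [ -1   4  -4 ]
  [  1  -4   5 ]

ρ1 → -1·ρ1
  [ 1  -4  4 ]
  [ 1  -4  5 ]
ρ2 → ρ2 − ρ1
  [ 1  -4  4 ]
  [ 0   0  1 ]
ρ1 → ρ1 − 4·ρ2
  [ 1  -4  0 ]
  [ 0   0  1 ]

[[1, -4, 0], [0, 0, 1]]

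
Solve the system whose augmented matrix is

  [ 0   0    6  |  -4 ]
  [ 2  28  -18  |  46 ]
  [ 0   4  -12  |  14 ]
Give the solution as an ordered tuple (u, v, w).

r1 <=> r2
  [ 2  28  -18  |  46 ]
  [ 0   0    6  |  -4 ]
  [ 0   4  -12  |  14 ]
r1 ← 1/2·r1
  [ 1  14   -9  |  23 ]
  [ 0   0    6  |  -4 ]
  [ 0   4  -12  |  14 ]
r2 <=> r3
  [ 1  14   -9  |  23 ]
  [ 0   4  -12  |  14 ]
  [ 0   0    6  |  -4 ]
r2 ← 1/4·r2
  [ 1  14  -9  |   23 ]
  [ 0   1  -3  |  7/2 ]
  [ 0   0   6  |   -4 ]
r3 ← 1/6·r3
  [ 1  14  -9  |    23 ]
  [ 0   1  -3  |   7/2 ]
  [ 0   0   1  |  -2/3 ]
r2 ← r2 + 3·r3
  [ 1  14  -9  |    23 ]
  [ 0   1   0  |   3/2 ]
  [ 0   0   1  |  -2/3 ]
r1 ← r1 + 9·r3
  [ 1  14  0  |    17 ]
  [ 0   1  0  |   3/2 ]
  [ 0   0  1  |  -2/3 ]
r1 ← r1 − 14·r2
  [ 1  0  0  |    -4 ]
  [ 0  1  0  |   3/2 ]
  [ 0  0  1  |  -2/3 ]
Reading off the last column: u = -4, v = 3/2, w = -2/3.

(-4, 3/2, -2/3)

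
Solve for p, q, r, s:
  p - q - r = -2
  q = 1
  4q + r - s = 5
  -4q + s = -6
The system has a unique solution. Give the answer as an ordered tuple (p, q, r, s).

Form the augmented matrix and row-reduce:
  [ 1  -1  -1   0  |  -2 ]
  [ 0   1   0   0  |   1 ]
  [ 0   4   1  -1  |   5 ]
  [ 0  -4   0   1  |  -6 ]
R3 := R3 − 4·R2
  [ 1  -1  -1   0  |  -2 ]
  [ 0   1   0   0  |   1 ]
  [ 0   0   1  -1  |   1 ]
  [ 0  -4   0   1  |  -6 ]
R4 := R4 + 4·R2
  [ 1  -1  -1   0  |  -2 ]
  [ 0   1   0   0  |   1 ]
  [ 0   0   1  -1  |   1 ]
  [ 0   0   0   1  |  -2 ]
R3 := R3 + R4
  [ 1  -1  -1  0  |  -2 ]
  [ 0   1   0  0  |   1 ]
  [ 0   0   1  0  |  -1 ]
  [ 0   0   0  1  |  -2 ]
R1 := R1 + R3
  [ 1  -1  0  0  |  -3 ]
  [ 0   1  0  0  |   1 ]
  [ 0   0  1  0  |  -1 ]
  [ 0   0  0  1  |  -2 ]
R1 := R1 + R2
  [ 1  0  0  0  |  -2 ]
  [ 0  1  0  0  |   1 ]
  [ 0  0  1  0  |  -1 ]
  [ 0  0  0  1  |  -2 ]
Reading off the last column: p = -2, q = 1, r = -1, s = -2.

(-2, 1, -1, -2)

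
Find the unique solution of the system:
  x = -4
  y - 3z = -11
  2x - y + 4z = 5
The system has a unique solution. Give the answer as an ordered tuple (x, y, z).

(-4, -5, 2)

Form the augmented matrix and row-reduce:
  [ 1   0   0  |   -4 ]
  [ 0   1  -3  |  -11 ]
  [ 2  -1   4  |    5 ]
R3 := R3 − 2·R1
R3 := R3 + R2
R2 := R2 + 3·R3
Reading off the last column: x = -4, y = -5, z = 2.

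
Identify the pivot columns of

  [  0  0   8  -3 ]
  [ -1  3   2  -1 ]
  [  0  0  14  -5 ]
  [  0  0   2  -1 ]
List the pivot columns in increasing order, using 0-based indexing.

0, 2, 3

R1 <-> R2
  [ -1  3   2  -1 ]
  [  0  0   8  -3 ]
  [  0  0  14  -5 ]
  [  0  0   2  -1 ]
R1 → -1·R1
  [ 1  -3  -2   1 ]
  [ 0   0   8  -3 ]
  [ 0   0  14  -5 ]
  [ 0   0   2  -1 ]
R2 → 1/8·R2
  [ 1  -3  -2     1 ]
  [ 0   0   1  -3/8 ]
  [ 0   0  14    -5 ]
  [ 0   0   2    -1 ]
R3 → R3 − 14·R2
  [ 1  -3  -2     1 ]
  [ 0   0   1  -3/8 ]
  [ 0   0   0   1/4 ]
  [ 0   0   2    -1 ]
R4 → R4 − 2·R2
  [ 1  -3  -2     1 ]
  [ 0   0   1  -3/8 ]
  [ 0   0   0   1/4 ]
  [ 0   0   0  -1/4 ]
R3 → 4·R3
  [ 1  -3  -2     1 ]
  [ 0   0   1  -3/8 ]
  [ 0   0   0     1 ]
  [ 0   0   0  -1/4 ]
R4 → R4 + 1/4·R3
  [ 1  -3  -2     1 ]
  [ 0   0   1  -3/8 ]
  [ 0   0   0     1 ]
  [ 0   0   0     0 ]
R2 → R2 + 3/8·R3
  [ 1  -3  -2  1 ]
  [ 0   0   1  0 ]
  [ 0   0   0  1 ]
  [ 0   0   0  0 ]
R1 → R1 − R3
  [ 1  -3  -2  0 ]
  [ 0   0   1  0 ]
  [ 0   0   0  1 ]
  [ 0   0   0  0 ]
R1 → R1 + 2·R2
  [ 1  -3  0  0 ]
  [ 0   0  1  0 ]
  [ 0   0  0  1 ]
  [ 0   0  0  0 ]
Pivot columns are the columns containing a leading 1.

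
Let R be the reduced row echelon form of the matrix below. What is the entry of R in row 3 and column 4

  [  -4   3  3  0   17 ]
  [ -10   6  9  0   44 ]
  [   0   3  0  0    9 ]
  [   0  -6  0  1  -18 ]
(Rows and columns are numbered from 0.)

R1 -> -1/4·R1
  [   1  -3/4  -3/4  0  -17/4 ]
  [ -10     6     9  0     44 ]
  [   0     3     0  0      9 ]
  [   0    -6     0  1    -18 ]
R2 -> R2 + 10·R1
  [ 1  -3/4  -3/4  0  -17/4 ]
  [ 0  -3/2   3/2  0    3/2 ]
  [ 0     3     0  0      9 ]
  [ 0    -6     0  1    -18 ]
R2 -> -2/3·R2
  [ 1  -3/4  -3/4  0  -17/4 ]
  [ 0     1    -1  0     -1 ]
  [ 0     3     0  0      9 ]
  [ 0    -6     0  1    -18 ]
R3 -> R3 − 3·R2
  [ 1  -3/4  -3/4  0  -17/4 ]
  [ 0     1    -1  0     -1 ]
  [ 0     0     3  0     12 ]
  [ 0    -6     0  1    -18 ]
R4 -> R4 + 6·R2
  [ 1  -3/4  -3/4  0  -17/4 ]
  [ 0     1    -1  0     -1 ]
  [ 0     0     3  0     12 ]
  [ 0     0    -6  1    -24 ]
R3 -> 1/3·R3
  [ 1  -3/4  -3/4  0  -17/4 ]
  [ 0     1    -1  0     -1 ]
  [ 0     0     1  0      4 ]
  [ 0     0    -6  1    -24 ]
R4 -> R4 + 6·R3
  [ 1  -3/4  -3/4  0  -17/4 ]
  [ 0     1    -1  0     -1 ]
  [ 0     0     1  0      4 ]
  [ 0     0     0  1      0 ]
R2 -> R2 + R3
  [ 1  -3/4  -3/4  0  -17/4 ]
  [ 0     1     0  0      3 ]
  [ 0     0     1  0      4 ]
  [ 0     0     0  1      0 ]
R1 -> R1 + 3/4·R3
  [ 1  -3/4  0  0  -5/4 ]
  [ 0     1  0  0     3 ]
  [ 0     0  1  0     4 ]
  [ 0     0  0  1     0 ]
R1 -> R1 + 3/4·R2
  [ 1  0  0  0  1 ]
  [ 0  1  0  0  3 ]
  [ 0  0  1  0  4 ]
  [ 0  0  0  1  0 ]

0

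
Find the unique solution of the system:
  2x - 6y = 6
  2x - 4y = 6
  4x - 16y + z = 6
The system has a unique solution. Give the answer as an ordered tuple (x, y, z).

Form the augmented matrix and row-reduce:
  [ 2   -6  0  |  6 ]
  [ 2   -4  0  |  6 ]
  [ 4  -16  1  |  6 ]
Multiply R1 by 1/2.
  [ 1   -3  0  |  3 ]
  [ 2   -4  0  |  6 ]
  [ 4  -16  1  |  6 ]
Subtract 2 times R1 from R2.
  [ 1   -3  0  |  3 ]
  [ 0    2  0  |  0 ]
  [ 4  -16  1  |  6 ]
Subtract 4 times R1 from R3.
  [ 1  -3  0  |   3 ]
  [ 0   2  0  |   0 ]
  [ 0  -4  1  |  -6 ]
Multiply R2 by 1/2.
  [ 1  -3  0  |   3 ]
  [ 0   1  0  |   0 ]
  [ 0  -4  1  |  -6 ]
Add 4 times R2 to R3.
  [ 1  -3  0  |   3 ]
  [ 0   1  0  |   0 ]
  [ 0   0  1  |  -6 ]
Add 3 times R2 to R1.
  [ 1  0  0  |   3 ]
  [ 0  1  0  |   0 ]
  [ 0  0  1  |  -6 ]
Reading off the last column: x = 3, y = 0, z = -6.

(3, 0, -6)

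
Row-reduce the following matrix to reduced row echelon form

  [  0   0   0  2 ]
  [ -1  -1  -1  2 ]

Swap r1 and r2.
  [ -1  -1  -1  2 ]
  [  0   0   0  2 ]
Multiply r1 by -1.
  [ 1  1  1  -2 ]
  [ 0  0  0   2 ]
Multiply r2 by 1/2.
  [ 1  1  1  -2 ]
  [ 0  0  0   1 ]
Add 2 times r2 to r1.
  [ 1  1  1  0 ]
  [ 0  0  0  1 ]

[[1, 1, 1, 0], [0, 0, 0, 1]]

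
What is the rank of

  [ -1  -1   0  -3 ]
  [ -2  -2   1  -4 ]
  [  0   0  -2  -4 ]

R1 -> -1·R1
  [  1   1   0   3 ]
  [ -2  -2   1  -4 ]
  [  0   0  -2  -4 ]
R2 -> R2 + 2·R1
  [ 1  1   0   3 ]
  [ 0  0   1   2 ]
  [ 0  0  -2  -4 ]
R3 -> R3 + 2·R2
  [ 1  1  0  3 ]
  [ 0  0  1  2 ]
  [ 0  0  0  0 ]
The reduced form has 2 nonzero rows.

rank = 2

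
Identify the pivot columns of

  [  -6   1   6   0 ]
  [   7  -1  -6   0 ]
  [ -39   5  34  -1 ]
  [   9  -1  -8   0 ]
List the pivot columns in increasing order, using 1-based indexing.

Multiply ρ1 by -1/6.
  [   1  -1/6  -1   0 ]
  [   7    -1  -6   0 ]
  [ -39     5  34  -1 ]
  [   9    -1  -8   0 ]
Subtract 7 times ρ1 from ρ2.
  [   1  -1/6  -1   0 ]
  [   0   1/6   1   0 ]
  [ -39     5  34  -1 ]
  [   9    -1  -8   0 ]
Add 39 times ρ1 to ρ3.
  [ 1  -1/6  -1   0 ]
  [ 0   1/6   1   0 ]
  [ 0  -3/2  -5  -1 ]
  [ 9    -1  -8   0 ]
Subtract 9 times ρ1 from ρ4.
  [ 1  -1/6  -1   0 ]
  [ 0   1/6   1   0 ]
  [ 0  -3/2  -5  -1 ]
  [ 0   1/2   1   0 ]
Multiply ρ2 by 6.
  [ 1  -1/6  -1   0 ]
  [ 0     1   6   0 ]
  [ 0  -3/2  -5  -1 ]
  [ 0   1/2   1   0 ]
Add 3/2 times ρ2 to ρ3.
  [ 1  -1/6  -1   0 ]
  [ 0     1   6   0 ]
  [ 0     0   4  -1 ]
  [ 0   1/2   1   0 ]
Subtract 1/2 times ρ2 from ρ4.
  [ 1  -1/6  -1   0 ]
  [ 0     1   6   0 ]
  [ 0     0   4  -1 ]
  [ 0     0  -2   0 ]
Multiply ρ3 by 1/4.
  [ 1  -1/6  -1     0 ]
  [ 0     1   6     0 ]
  [ 0     0   1  -1/4 ]
  [ 0     0  -2     0 ]
Add 2 times ρ3 to ρ4.
  [ 1  -1/6  -1     0 ]
  [ 0     1   6     0 ]
  [ 0     0   1  -1/4 ]
  [ 0     0   0  -1/2 ]
Multiply ρ4 by -2.
  [ 1  -1/6  -1     0 ]
  [ 0     1   6     0 ]
  [ 0     0   1  -1/4 ]
  [ 0     0   0     1 ]
Add 1/4 times ρ4 to ρ3.
  [ 1  -1/6  -1  0 ]
  [ 0     1   6  0 ]
  [ 0     0   1  0 ]
  [ 0     0   0  1 ]
Subtract 6 times ρ3 from ρ2.
  [ 1  -1/6  -1  0 ]
  [ 0     1   0  0 ]
  [ 0     0   1  0 ]
  [ 0     0   0  1 ]
Add ρ3 to ρ1.
  [ 1  -1/6  0  0 ]
  [ 0     1  0  0 ]
  [ 0     0  1  0 ]
  [ 0     0  0  1 ]
Add 1/6 times ρ2 to ρ1.
  [ 1  0  0  0 ]
  [ 0  1  0  0 ]
  [ 0  0  1  0 ]
  [ 0  0  0  1 ]
Pivot columns are the columns containing a leading 1.

1, 2, 3, 4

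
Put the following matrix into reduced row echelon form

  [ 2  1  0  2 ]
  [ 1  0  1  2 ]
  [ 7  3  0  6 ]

R1 -> 1/2·R1
  [ 1  1/2  0  1 ]
  [ 1    0  1  2 ]
  [ 7    3  0  6 ]
R2 -> R2 − R1
  [ 1   1/2  0  1 ]
  [ 0  -1/2  1  1 ]
  [ 7     3  0  6 ]
R3 -> R3 − 7·R1
  [ 1   1/2  0   1 ]
  [ 0  -1/2  1   1 ]
  [ 0  -1/2  0  -1 ]
R2 -> -2·R2
  [ 1   1/2   0   1 ]
  [ 0     1  -2  -2 ]
  [ 0  -1/2   0  -1 ]
R3 -> R3 + 1/2·R2
  [ 1  1/2   0   1 ]
  [ 0    1  -2  -2 ]
  [ 0    0  -1  -2 ]
R3 -> -1·R3
  [ 1  1/2   0   1 ]
  [ 0    1  -2  -2 ]
  [ 0    0   1   2 ]
R2 -> R2 + 2·R3
  [ 1  1/2  0  1 ]
  [ 0    1  0  2 ]
  [ 0    0  1  2 ]
R1 -> R1 − 1/2·R2
  [ 1  0  0  0 ]
  [ 0  1  0  2 ]
  [ 0  0  1  2 ]

[[1, 0, 0, 0], [0, 1, 0, 2], [0, 0, 1, 2]]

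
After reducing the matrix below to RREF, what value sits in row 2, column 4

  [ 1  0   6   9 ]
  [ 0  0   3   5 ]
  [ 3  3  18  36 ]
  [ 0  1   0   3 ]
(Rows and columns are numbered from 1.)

r3 := r3 − 3·r1
  [ 1  0  6  9 ]
  [ 0  0  3  5 ]
  [ 0  3  0  9 ]
  [ 0  1  0  3 ]
r2 <-> r3
  [ 1  0  6  9 ]
  [ 0  3  0  9 ]
  [ 0  0  3  5 ]
  [ 0  1  0  3 ]
r2 := 1/3·r2
  [ 1  0  6  9 ]
  [ 0  1  0  3 ]
  [ 0  0  3  5 ]
  [ 0  1  0  3 ]
r4 := r4 − r2
  [ 1  0  6  9 ]
  [ 0  1  0  3 ]
  [ 0  0  3  5 ]
  [ 0  0  0  0 ]
r3 := 1/3·r3
  [ 1  0  6    9 ]
  [ 0  1  0    3 ]
  [ 0  0  1  5/3 ]
  [ 0  0  0    0 ]
r1 := r1 − 6·r3
  [ 1  0  0   -1 ]
  [ 0  1  0    3 ]
  [ 0  0  1  5/3 ]
  [ 0  0  0    0 ]

3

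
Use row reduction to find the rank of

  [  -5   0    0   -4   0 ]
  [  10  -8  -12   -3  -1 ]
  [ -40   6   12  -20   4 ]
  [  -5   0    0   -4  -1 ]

rank = 4

ρ1 ← -1/5·ρ1
  [   1   0    0  4/5   0 ]
  [  10  -8  -12   -3  -1 ]
  [ -40   6   12  -20   4 ]
  [  -5   0    0   -4  -1 ]
ρ2 ← ρ2 − 10·ρ1
  [   1   0    0  4/5   0 ]
  [   0  -8  -12  -11  -1 ]
  [ -40   6   12  -20   4 ]
  [  -5   0    0   -4  -1 ]
ρ3 ← ρ3 + 40·ρ1
  [  1   0    0  4/5   0 ]
  [  0  -8  -12  -11  -1 ]
  [  0   6   12   12   4 ]
  [ -5   0    0   -4  -1 ]
ρ4 ← ρ4 + 5·ρ1
  [ 1   0    0  4/5   0 ]
  [ 0  -8  -12  -11  -1 ]
  [ 0   6   12   12   4 ]
  [ 0   0    0    0  -1 ]
ρ2 ← -1/8·ρ2
  [ 1  0    0   4/5    0 ]
  [ 0  1  3/2  11/8  1/8 ]
  [ 0  6   12    12    4 ]
  [ 0  0    0     0   -1 ]
ρ3 ← ρ3 − 6·ρ2
  [ 1  0    0   4/5     0 ]
  [ 0  1  3/2  11/8   1/8 ]
  [ 0  0    3  15/4  13/4 ]
  [ 0  0    0     0    -1 ]
ρ3 ← 1/3·ρ3
  [ 1  0    0   4/5      0 ]
  [ 0  1  3/2  11/8    1/8 ]
  [ 0  0    1   5/4  13/12 ]
  [ 0  0    0     0     -1 ]
ρ4 ← -1·ρ4
  [ 1  0    0   4/5      0 ]
  [ 0  1  3/2  11/8    1/8 ]
  [ 0  0    1   5/4  13/12 ]
  [ 0  0    0     0      1 ]
ρ3 ← ρ3 − 13/12·ρ4
  [ 1  0    0   4/5    0 ]
  [ 0  1  3/2  11/8  1/8 ]
  [ 0  0    1   5/4    0 ]
  [ 0  0    0     0    1 ]
ρ2 ← ρ2 − 1/8·ρ4
  [ 1  0    0   4/5  0 ]
  [ 0  1  3/2  11/8  0 ]
  [ 0  0    1   5/4  0 ]
  [ 0  0    0     0  1 ]
ρ2 ← ρ2 − 3/2·ρ3
  [ 1  0  0   4/5  0 ]
  [ 0  1  0  -1/2  0 ]
  [ 0  0  1   5/4  0 ]
  [ 0  0  0     0  1 ]
The reduced form has 4 nonzero rows.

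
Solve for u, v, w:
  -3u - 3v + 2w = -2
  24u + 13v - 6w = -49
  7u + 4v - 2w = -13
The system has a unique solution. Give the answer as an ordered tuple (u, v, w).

Form the augmented matrix and row-reduce:
  [ -3  -3   2  |   -2 ]
  [ 24  13  -6  |  -49 ]
  [  7   4  -2  |  -13 ]
R1 := -1/3·R1
  [  1   1  -2/3  |  2/3 ]
  [ 24  13    -6  |  -49 ]
  [  7   4    -2  |  -13 ]
R2 := R2 − 24·R1
  [ 1    1  -2/3  |  2/3 ]
  [ 0  -11    10  |  -65 ]
  [ 7    4    -2  |  -13 ]
R3 := R3 − 7·R1
  [ 1    1  -2/3  |    2/3 ]
  [ 0  -11    10  |    -65 ]
  [ 0   -3   8/3  |  -53/3 ]
R2 := -1/11·R2
  [ 1   1    -2/3  |    2/3 ]
  [ 0   1  -10/11  |  65/11 ]
  [ 0  -3     8/3  |  -53/3 ]
R3 := R3 + 3·R2
  [ 1  1    -2/3  |    2/3 ]
  [ 0  1  -10/11  |  65/11 ]
  [ 0  0   -2/33  |   2/33 ]
R3 := -33/2·R3
  [ 1  1    -2/3  |    2/3 ]
  [ 0  1  -10/11  |  65/11 ]
  [ 0  0       1  |     -1 ]
R2 := R2 + 10/11·R3
  [ 1  1  -2/3  |  2/3 ]
  [ 0  1     0  |    5 ]
  [ 0  0     1  |   -1 ]
R1 := R1 + 2/3·R3
  [ 1  1  0  |   0 ]
  [ 0  1  0  |   5 ]
  [ 0  0  1  |  -1 ]
R1 := R1 − R2
  [ 1  0  0  |  -5 ]
  [ 0  1  0  |   5 ]
  [ 0  0  1  |  -1 ]
Reading off the last column: u = -5, v = 5, w = -1.

(-5, 5, -1)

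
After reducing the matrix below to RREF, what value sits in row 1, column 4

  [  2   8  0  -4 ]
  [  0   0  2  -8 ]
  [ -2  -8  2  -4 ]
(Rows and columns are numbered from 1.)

R1 ← 1/2·R1
  [  1   4  0  -2 ]
  [  0   0  2  -8 ]
  [ -2  -8  2  -4 ]
R3 ← R3 + 2·R1
  [ 1  4  0  -2 ]
  [ 0  0  2  -8 ]
  [ 0  0  2  -8 ]
R2 ← 1/2·R2
  [ 1  4  0  -2 ]
  [ 0  0  1  -4 ]
  [ 0  0  2  -8 ]
R3 ← R3 − 2·R2
  [ 1  4  0  -2 ]
  [ 0  0  1  -4 ]
  [ 0  0  0   0 ]

-2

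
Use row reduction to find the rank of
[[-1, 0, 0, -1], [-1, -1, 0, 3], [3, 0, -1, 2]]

R1 → -1·R1
R2 → R2 + R1
R3 → R3 − 3·R1
R2 → -1·R2
R3 → -1·R3
The reduced form has 3 nonzero rows.

rank = 3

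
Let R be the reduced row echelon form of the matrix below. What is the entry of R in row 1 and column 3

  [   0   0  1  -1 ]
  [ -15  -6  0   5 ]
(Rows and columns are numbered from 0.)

-1

Swap R1 and R2.
  [ -15  -6  0   5 ]
  [   0   0  1  -1 ]
Multiply R1 by -1/15.
  [ 1  2/5  0  -1/3 ]
  [ 0    0  1    -1 ]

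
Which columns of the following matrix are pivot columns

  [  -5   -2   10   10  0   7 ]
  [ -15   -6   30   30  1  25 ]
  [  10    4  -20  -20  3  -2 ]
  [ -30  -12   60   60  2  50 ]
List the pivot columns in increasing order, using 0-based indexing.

0, 4

Multiply ρ1 by -1/5.
Add 15 times ρ1 to ρ2.
Subtract 10 times ρ1 from ρ3.
Add 30 times ρ1 to ρ4.
Subtract 3 times ρ2 from ρ3.
Subtract 2 times ρ2 from ρ4.
Pivot columns are the columns containing a leading 1.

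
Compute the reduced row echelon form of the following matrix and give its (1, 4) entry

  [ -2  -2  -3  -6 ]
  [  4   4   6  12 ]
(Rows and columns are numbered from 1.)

R1 ← -1/2·R1
  [ 1  1  3/2   3 ]
  [ 4  4    6  12 ]
R2 ← R2 − 4·R1
  [ 1  1  3/2  3 ]
  [ 0  0    0  0 ]

3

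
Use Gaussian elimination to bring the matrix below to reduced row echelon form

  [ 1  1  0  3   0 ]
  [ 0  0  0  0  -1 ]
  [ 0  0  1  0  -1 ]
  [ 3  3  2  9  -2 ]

[[1, 1, 0, 3, 0], [0, 0, 1, 0, 0], [0, 0, 0, 0, 1], [0, 0, 0, 0, 0]]

R4 -> R4 − 3·R1
  [ 1  1  0  3   0 ]
  [ 0  0  0  0  -1 ]
  [ 0  0  1  0  -1 ]
  [ 0  0  2  0  -2 ]
R2 ↔ R3
  [ 1  1  0  3   0 ]
  [ 0  0  1  0  -1 ]
  [ 0  0  0  0  -1 ]
  [ 0  0  2  0  -2 ]
R4 -> R4 − 2·R2
  [ 1  1  0  3   0 ]
  [ 0  0  1  0  -1 ]
  [ 0  0  0  0  -1 ]
  [ 0  0  0  0   0 ]
R3 -> -1·R3
  [ 1  1  0  3   0 ]
  [ 0  0  1  0  -1 ]
  [ 0  0  0  0   1 ]
  [ 0  0  0  0   0 ]
R2 -> R2 + R3
  [ 1  1  0  3  0 ]
  [ 0  0  1  0  0 ]
  [ 0  0  0  0  1 ]
  [ 0  0  0  0  0 ]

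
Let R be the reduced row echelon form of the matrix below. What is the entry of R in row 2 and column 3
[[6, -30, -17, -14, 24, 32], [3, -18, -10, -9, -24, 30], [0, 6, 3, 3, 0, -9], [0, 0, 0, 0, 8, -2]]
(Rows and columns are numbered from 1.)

1/2

R1 -> 1/6·R1
  [ 1   -5  -17/6  -7/3    4  16/3 ]
  [ 3  -18    -10    -9  -24    30 ]
  [ 0    6      3     3    0    -9 ]
  [ 0    0      0     0    8    -2 ]
R2 -> R2 − 3·R1
  [ 1  -5  -17/6  -7/3    4  16/3 ]
  [ 0  -3   -3/2    -2  -36    14 ]
  [ 0   6      3     3    0    -9 ]
  [ 0   0      0     0    8    -2 ]
R2 -> -1/3·R2
  [ 1  -5  -17/6  -7/3   4   16/3 ]
  [ 0   1    1/2   2/3  12  -14/3 ]
  [ 0   6      3     3   0     -9 ]
  [ 0   0      0     0   8     -2 ]
R3 -> R3 − 6·R2
  [ 1  -5  -17/6  -7/3    4   16/3 ]
  [ 0   1    1/2   2/3   12  -14/3 ]
  [ 0   0      0    -1  -72     19 ]
  [ 0   0      0     0    8     -2 ]
R3 -> -1·R3
  [ 1  -5  -17/6  -7/3   4   16/3 ]
  [ 0   1    1/2   2/3  12  -14/3 ]
  [ 0   0      0     1  72    -19 ]
  [ 0   0      0     0   8     -2 ]
R4 -> 1/8·R4
  [ 1  -5  -17/6  -7/3   4   16/3 ]
  [ 0   1    1/2   2/3  12  -14/3 ]
  [ 0   0      0     1  72    -19 ]
  [ 0   0      0     0   1   -1/4 ]
R3 -> R3 − 72·R4
  [ 1  -5  -17/6  -7/3   4   16/3 ]
  [ 0   1    1/2   2/3  12  -14/3 ]
  [ 0   0      0     1   0     -1 ]
  [ 0   0      0     0   1   -1/4 ]
R2 -> R2 − 12·R4
  [ 1  -5  -17/6  -7/3  4  16/3 ]
  [ 0   1    1/2   2/3  0  -5/3 ]
  [ 0   0      0     1  0    -1 ]
  [ 0   0      0     0  1  -1/4 ]
R1 -> R1 − 4·R4
  [ 1  -5  -17/6  -7/3  0  19/3 ]
  [ 0   1    1/2   2/3  0  -5/3 ]
  [ 0   0      0     1  0    -1 ]
  [ 0   0      0     0  1  -1/4 ]
R2 -> R2 − 2/3·R3
  [ 1  -5  -17/6  -7/3  0  19/3 ]
  [ 0   1    1/2     0  0    -1 ]
  [ 0   0      0     1  0    -1 ]
  [ 0   0      0     0  1  -1/4 ]
R1 -> R1 + 7/3·R3
  [ 1  -5  -17/6  0  0     4 ]
  [ 0   1    1/2  0  0    -1 ]
  [ 0   0      0  1  0    -1 ]
  [ 0   0      0  0  1  -1/4 ]
R1 -> R1 + 5·R2
  [ 1  0  -1/3  0  0    -1 ]
  [ 0  1   1/2  0  0    -1 ]
  [ 0  0     0  1  0    -1 ]
  [ 0  0     0  0  1  -1/4 ]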